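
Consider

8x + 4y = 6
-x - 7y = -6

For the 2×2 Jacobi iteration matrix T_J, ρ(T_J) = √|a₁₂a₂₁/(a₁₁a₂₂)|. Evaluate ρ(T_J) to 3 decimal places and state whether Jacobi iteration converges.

0.267

a₁₂a₂₁/(a₁₁a₂₂) = (4)·(-1) / ((8)·(-7)) = 0.071429
ρ = √|0.071429| = √0.071429 = 0.267
ρ < 1, so Jacobi converges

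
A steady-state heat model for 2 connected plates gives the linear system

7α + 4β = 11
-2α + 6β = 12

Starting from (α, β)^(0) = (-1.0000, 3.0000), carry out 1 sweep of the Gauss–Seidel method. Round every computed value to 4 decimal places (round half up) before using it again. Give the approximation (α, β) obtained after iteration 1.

(-0.1429, 1.9524)

Iteration 1:
  α = (11 - (4)·3.0000) / (7) = -0.1429
  β = (12 - (-2)·-0.1429) / (6) = 1.9524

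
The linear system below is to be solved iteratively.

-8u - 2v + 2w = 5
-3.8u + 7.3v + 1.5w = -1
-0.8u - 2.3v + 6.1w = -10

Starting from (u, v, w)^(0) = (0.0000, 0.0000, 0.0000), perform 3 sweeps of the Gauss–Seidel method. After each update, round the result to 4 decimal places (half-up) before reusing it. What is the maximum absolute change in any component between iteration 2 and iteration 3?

Iteration 1:
  u = (5 - (-2)·0.0000 - (2)·0.0000) / (-8) = -0.6250
  v = (-1 - (-3.8)·-0.6250 - (1.5)·0.0000) / (7.3) = -0.4623
  w = (-10 - (-0.8)·-0.6250 - (-2.3)·-0.4623) / (6.1) = -1.8956
Iteration 2:
  u = (5 - (-2)·-0.4623 - (2)·-1.8956) / (-8) = -0.9833
  v = (-1 - (-3.8)·-0.9833 - (1.5)·-1.8956) / (7.3) = -0.2593
  w = (-10 - (-0.8)·-0.9833 - (-2.3)·-0.2593) / (6.1) = -1.8661
Iteration 3:
  u = (5 - (-2)·-0.2593 - (2)·-1.8661) / (-8) = -1.0267
  v = (-1 - (-3.8)·-1.0267 - (1.5)·-1.8661) / (7.3) = -0.2880
  w = (-10 - (-0.8)·-1.0267 - (-2.3)·-0.2880) / (6.1) = -1.8826
Change: (-0.0434, -0.0287, -0.0165) → max |·| = 0.0434

0.0434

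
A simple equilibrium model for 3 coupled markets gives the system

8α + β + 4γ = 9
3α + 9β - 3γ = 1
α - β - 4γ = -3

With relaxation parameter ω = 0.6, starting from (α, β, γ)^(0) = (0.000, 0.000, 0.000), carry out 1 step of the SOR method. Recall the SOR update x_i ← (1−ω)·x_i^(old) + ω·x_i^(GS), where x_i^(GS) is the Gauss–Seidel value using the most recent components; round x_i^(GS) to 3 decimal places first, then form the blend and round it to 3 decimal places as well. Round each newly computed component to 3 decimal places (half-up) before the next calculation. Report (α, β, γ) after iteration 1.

(0.675, -0.068, 0.562)

Iteration 1:
  α: GS value = (9 - (1)·0.000 - (4)·0.000) / (8) = 1.125;  α ← (1−ω)·0.000 + ω·1.125 = 0.675
  β: GS value = (1 - (3)·0.675 - (-3)·0.000) / (9) = -0.114;  β ← (1−ω)·0.000 + ω·-0.114 = -0.068
  γ: GS value = (-3 - (1)·0.675 - (-1)·-0.068) / (-4) = 0.936;  γ ← (1−ω)·0.000 + ω·0.936 = 0.562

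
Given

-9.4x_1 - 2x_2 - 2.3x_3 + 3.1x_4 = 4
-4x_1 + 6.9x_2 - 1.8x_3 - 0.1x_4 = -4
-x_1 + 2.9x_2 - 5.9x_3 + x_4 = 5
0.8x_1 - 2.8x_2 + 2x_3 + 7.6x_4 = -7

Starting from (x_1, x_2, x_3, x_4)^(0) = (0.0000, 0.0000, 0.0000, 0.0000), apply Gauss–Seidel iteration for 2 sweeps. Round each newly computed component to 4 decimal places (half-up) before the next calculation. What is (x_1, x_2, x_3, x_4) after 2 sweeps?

Iteration 1:
  x_1 = (4 - (-2)·0.0000 - (-2.3)·0.0000 - (3.1)·0.0000) / (-9.4) = -0.4255
  x_2 = (-4 - (-4)·-0.4255 - (-1.8)·0.0000 - (-0.1)·0.0000) / (6.9) = -0.8264
  x_3 = (5 - (-1)·-0.4255 - (2.9)·-0.8264 - (1)·0.0000) / (-5.9) = -1.1815
  x_4 = (-7 - (0.8)·-0.4255 - (-2.8)·-0.8264 - (2)·-1.1815) / (7.6) = -0.8698
Iteration 2:
  x_1 = (4 - (-2)·-0.8264 - (-2.3)·-1.1815 - (3.1)·-0.8698) / (-9.4) = -0.2475
  x_2 = (-4 - (-4)·-0.2475 - (-1.8)·-1.1815 - (-0.1)·-0.8698) / (6.9) = -1.0440
  x_3 = (5 - (-1)·-0.2475 - (2.9)·-1.0440 - (1)·-0.8698) / (-5.9) = -1.4661
  x_4 = (-7 - (0.8)·-0.2475 - (-2.8)·-1.0440 - (2)·-1.4661) / (7.6) = -0.8938

(-0.2475, -1.0440, -1.4661, -0.8938)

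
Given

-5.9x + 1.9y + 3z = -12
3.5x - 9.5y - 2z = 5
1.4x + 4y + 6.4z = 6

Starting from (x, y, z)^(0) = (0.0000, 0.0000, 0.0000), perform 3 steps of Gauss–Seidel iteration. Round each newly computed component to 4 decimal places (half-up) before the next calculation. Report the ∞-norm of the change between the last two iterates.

0.0279

Iteration 1:
  x = (-12 - (1.9)·0.0000 - (3)·0.0000) / (-5.9) = 2.0339
  y = (5 - (3.5)·2.0339 - (-2)·0.0000) / (-9.5) = 0.2230
  z = (6 - (1.4)·2.0339 - (4)·0.2230) / (6.4) = 0.3532
Iteration 2:
  x = (-12 - (1.9)·0.2230 - (3)·0.3532) / (-5.9) = 2.2853
  y = (5 - (3.5)·2.2853 - (-2)·0.3532) / (-9.5) = 0.2413
  z = (6 - (1.4)·2.2853 - (4)·0.2413) / (6.4) = 0.2868
Iteration 3:
  x = (-12 - (1.9)·0.2413 - (3)·0.2868) / (-5.9) = 2.2574
  y = (5 - (3.5)·2.2574 - (-2)·0.2868) / (-9.5) = 0.2450
  z = (6 - (1.4)·2.2574 - (4)·0.2450) / (6.4) = 0.2906
Change: (-0.0279, 0.0037, 0.0038) → max |·| = 0.0279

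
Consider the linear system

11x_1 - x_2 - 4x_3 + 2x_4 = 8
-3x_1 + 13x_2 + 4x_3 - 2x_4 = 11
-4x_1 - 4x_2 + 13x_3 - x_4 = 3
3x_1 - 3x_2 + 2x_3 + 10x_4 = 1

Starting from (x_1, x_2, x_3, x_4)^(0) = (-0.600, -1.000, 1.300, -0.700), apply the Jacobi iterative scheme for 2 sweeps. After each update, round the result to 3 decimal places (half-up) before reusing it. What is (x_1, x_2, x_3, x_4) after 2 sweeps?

(0.682, 1.185, 0.651, -0.148)

Iteration 1:
  x_1 = (8 - (-1)·-1.000 - (-4)·1.300 - (2)·-0.700) / (11) = 1.236
  x_2 = (11 - (-3)·-0.600 - (4)·1.300 - (-2)·-0.700) / (13) = 0.200
  x_3 = (3 - (-4)·-0.600 - (-4)·-1.000 - (-1)·-0.700) / (13) = -0.315
  x_4 = (1 - (3)·-0.600 - (-3)·-1.000 - (2)·1.300) / (10) = -0.280
Iteration 2:
  x_1 = (8 - (-1)·0.200 - (-4)·-0.315 - (2)·-0.280) / (11) = 0.682
  x_2 = (11 - (-3)·1.236 - (4)·-0.315 - (-2)·-0.280) / (13) = 1.185
  x_3 = (3 - (-4)·1.236 - (-4)·0.200 - (-1)·-0.280) / (13) = 0.651
  x_4 = (1 - (3)·1.236 - (-3)·0.200 - (2)·-0.315) / (10) = -0.148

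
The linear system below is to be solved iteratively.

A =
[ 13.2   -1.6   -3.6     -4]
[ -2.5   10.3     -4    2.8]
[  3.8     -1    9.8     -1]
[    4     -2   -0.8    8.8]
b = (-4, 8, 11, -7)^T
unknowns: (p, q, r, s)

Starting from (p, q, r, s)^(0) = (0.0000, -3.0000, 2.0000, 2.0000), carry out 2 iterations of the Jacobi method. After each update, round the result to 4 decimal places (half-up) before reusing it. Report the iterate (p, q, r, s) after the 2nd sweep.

Iteration 1:
  p = (-4 - (-1.6)·-3.0000 - (-3.6)·2.0000 - (-4)·2.0000) / (13.2) = 0.4848
  q = (8 - (-2.5)·0.0000 - (-4)·2.0000 - (2.8)·2.0000) / (10.3) = 1.0097
  r = (11 - (3.8)·0.0000 - (-1)·-3.0000 - (-1)·2.0000) / (9.8) = 1.0204
  s = (-7 - (4)·0.0000 - (-2)·-3.0000 - (-0.8)·2.0000) / (8.8) = -1.2955
Iteration 2:
  p = (-4 - (-1.6)·1.0097 - (-3.6)·1.0204 - (-4)·-1.2955) / (13.2) = -0.2949
  q = (8 - (-2.5)·0.4848 - (-4)·1.0204 - (2.8)·-1.2955) / (10.3) = 1.6428
  r = (11 - (3.8)·0.4848 - (-1)·1.0097 - (-1)·-1.2955) / (9.8) = 0.9053
  s = (-7 - (4)·0.4848 - (-2)·1.0097 - (-0.8)·1.0204) / (8.8) = -0.6936

(-0.2949, 1.6428, 0.9053, -0.6936)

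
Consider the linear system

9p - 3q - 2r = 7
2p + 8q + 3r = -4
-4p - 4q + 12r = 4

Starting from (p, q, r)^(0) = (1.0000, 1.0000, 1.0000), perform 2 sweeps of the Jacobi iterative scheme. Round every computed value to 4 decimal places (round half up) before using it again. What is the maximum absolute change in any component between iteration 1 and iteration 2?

0.7083

Iteration 1:
  p = (7 - (-3)·1.0000 - (-2)·1.0000) / (9) = 1.3333
  q = (-4 - (2)·1.0000 - (3)·1.0000) / (8) = -1.1250
  r = (4 - (-4)·1.0000 - (-4)·1.0000) / (12) = 1.0000
Iteration 2:
  p = (7 - (-3)·-1.1250 - (-2)·1.0000) / (9) = 0.6250
  q = (-4 - (2)·1.3333 - (3)·1.0000) / (8) = -1.2083
  r = (4 - (-4)·1.3333 - (-4)·-1.1250) / (12) = 0.4028
Change: (-0.7083, -0.0833, -0.5972) → max |·| = 0.7083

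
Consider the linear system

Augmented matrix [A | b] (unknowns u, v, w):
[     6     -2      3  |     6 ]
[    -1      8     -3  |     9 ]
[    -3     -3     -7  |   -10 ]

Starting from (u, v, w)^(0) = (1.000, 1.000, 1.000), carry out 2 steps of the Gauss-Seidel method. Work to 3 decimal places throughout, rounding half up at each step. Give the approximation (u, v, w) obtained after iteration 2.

Iteration 1:
  u = (6 - (-2)·1.000 - (3)·1.000) / (6) = 0.833
  v = (9 - (-1)·0.833 - (-3)·1.000) / (8) = 1.604
  w = (-10 - (-3)·0.833 - (-3)·1.604) / (-7) = 0.384
Iteration 2:
  u = (6 - (-2)·1.604 - (3)·0.384) / (6) = 1.343
  v = (9 - (-1)·1.343 - (-3)·0.384) / (8) = 1.437
  w = (-10 - (-3)·1.343 - (-3)·1.437) / (-7) = 0.237

(1.343, 1.437, 0.237)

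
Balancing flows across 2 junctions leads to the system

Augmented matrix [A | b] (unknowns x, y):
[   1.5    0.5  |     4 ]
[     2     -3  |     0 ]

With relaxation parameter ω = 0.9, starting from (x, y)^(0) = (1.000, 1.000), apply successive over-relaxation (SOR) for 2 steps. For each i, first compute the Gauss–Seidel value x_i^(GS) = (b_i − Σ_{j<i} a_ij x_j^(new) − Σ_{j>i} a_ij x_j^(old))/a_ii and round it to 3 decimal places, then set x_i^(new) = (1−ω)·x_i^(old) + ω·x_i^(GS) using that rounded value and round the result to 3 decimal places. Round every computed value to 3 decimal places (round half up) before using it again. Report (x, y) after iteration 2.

(2.194, 1.459)

Iteration 1:
  x: GS value = (4 - (0.5)·1.000) / (1.5) = 2.333;  x ← (1−ω)·1.000 + ω·2.333 = 2.200
  y: GS value = (0 - (2)·2.200) / (-3) = 1.467;  y ← (1−ω)·1.000 + ω·1.467 = 1.420
Iteration 2:
  x: GS value = (4 - (0.5)·1.420) / (1.5) = 2.193;  x ← (1−ω)·2.200 + ω·2.193 = 2.194
  y: GS value = (0 - (2)·2.194) / (-3) = 1.463;  y ← (1−ω)·1.420 + ω·1.463 = 1.459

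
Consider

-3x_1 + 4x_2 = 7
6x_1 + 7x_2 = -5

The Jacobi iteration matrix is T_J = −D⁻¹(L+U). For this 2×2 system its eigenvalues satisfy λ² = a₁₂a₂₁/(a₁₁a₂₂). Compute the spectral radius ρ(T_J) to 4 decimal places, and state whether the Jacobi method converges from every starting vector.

a₁₂a₂₁/(a₁₁a₂₂) = (4)·(6) / ((-3)·(7)) = -1.142857
ρ = √|-1.142857| = √1.142857 = 1.0690
ρ > 1, so Jacobi diverges

1.0690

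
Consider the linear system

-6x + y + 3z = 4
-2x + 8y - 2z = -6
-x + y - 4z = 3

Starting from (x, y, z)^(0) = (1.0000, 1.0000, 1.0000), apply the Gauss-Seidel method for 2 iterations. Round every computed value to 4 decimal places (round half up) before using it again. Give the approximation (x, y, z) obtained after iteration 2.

(-1.1875, -1.2656, -0.7695)

Iteration 1:
  x = (4 - (1)·1.0000 - (3)·1.0000) / (-6) = 0.0000
  y = (-6 - (-2)·0.0000 - (-2)·1.0000) / (8) = -0.5000
  z = (3 - (-1)·0.0000 - (1)·-0.5000) / (-4) = -0.8750
Iteration 2:
  x = (4 - (1)·-0.5000 - (3)·-0.8750) / (-6) = -1.1875
  y = (-6 - (-2)·-1.1875 - (-2)·-0.8750) / (8) = -1.2656
  z = (3 - (-1)·-1.1875 - (1)·-1.2656) / (-4) = -0.7695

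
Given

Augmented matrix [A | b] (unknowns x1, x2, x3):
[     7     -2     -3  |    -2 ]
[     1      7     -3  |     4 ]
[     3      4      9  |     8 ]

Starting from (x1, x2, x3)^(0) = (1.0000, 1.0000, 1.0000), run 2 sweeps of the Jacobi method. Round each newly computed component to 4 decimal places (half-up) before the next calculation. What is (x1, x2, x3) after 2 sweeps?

Iteration 1:
  x1 = (-2 - (-2)·1.0000 - (-3)·1.0000) / (7) = 0.4286
  x2 = (4 - (1)·1.0000 - (-3)·1.0000) / (7) = 0.8571
  x3 = (8 - (3)·1.0000 - (4)·1.0000) / (9) = 0.1111
Iteration 2:
  x1 = (-2 - (-2)·0.8571 - (-3)·0.1111) / (7) = 0.0068
  x2 = (4 - (1)·0.4286 - (-3)·0.1111) / (7) = 0.5578
  x3 = (8 - (3)·0.4286 - (4)·0.8571) / (9) = 0.3651

(0.0068, 0.5578, 0.3651)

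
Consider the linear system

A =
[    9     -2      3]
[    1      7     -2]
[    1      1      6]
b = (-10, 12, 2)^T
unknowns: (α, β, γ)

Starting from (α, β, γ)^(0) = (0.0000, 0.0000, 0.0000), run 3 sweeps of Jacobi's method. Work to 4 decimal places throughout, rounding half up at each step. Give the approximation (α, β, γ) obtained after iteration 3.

Iteration 1:
  α = (-10 - (-2)·0.0000 - (3)·0.0000) / (9) = -1.1111
  β = (12 - (1)·0.0000 - (-2)·0.0000) / (7) = 1.7143
  γ = (2 - (1)·0.0000 - (1)·0.0000) / (6) = 0.3333
Iteration 2:
  α = (-10 - (-2)·1.7143 - (3)·0.3333) / (9) = -0.8413
  β = (12 - (1)·-1.1111 - (-2)·0.3333) / (7) = 1.9682
  γ = (2 - (1)·-1.1111 - (1)·1.7143) / (6) = 0.2328
Iteration 3:
  α = (-10 - (-2)·1.9682 - (3)·0.2328) / (9) = -0.7513
  β = (12 - (1)·-0.8413 - (-2)·0.2328) / (7) = 1.9010
  γ = (2 - (1)·-0.8413 - (1)·1.9682) / (6) = 0.1455

(-0.7513, 1.9010, 0.1455)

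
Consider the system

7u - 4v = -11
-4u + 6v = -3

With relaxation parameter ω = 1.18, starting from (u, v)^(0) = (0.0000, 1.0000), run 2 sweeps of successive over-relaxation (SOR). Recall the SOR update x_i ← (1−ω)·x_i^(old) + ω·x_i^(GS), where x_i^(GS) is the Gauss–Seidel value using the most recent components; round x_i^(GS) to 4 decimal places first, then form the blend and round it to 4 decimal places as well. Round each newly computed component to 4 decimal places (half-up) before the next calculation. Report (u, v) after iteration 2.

(-2.7870, -2.4767)

Iteration 1:
  u: GS value = (-11 - (-4)·1.0000) / (7) = -1.0000;  u ← (1−ω)·0.0000 + ω·-1.0000 = -1.1800
  v: GS value = (-3 - (-4)·-1.1800) / (6) = -1.2867;  v ← (1−ω)·1.0000 + ω·-1.2867 = -1.6983
Iteration 2:
  u: GS value = (-11 - (-4)·-1.6983) / (7) = -2.5419;  u ← (1−ω)·-1.1800 + ω·-2.5419 = -2.7870
  v: GS value = (-3 - (-4)·-2.7870) / (6) = -2.3580;  v ← (1−ω)·-1.6983 + ω·-2.3580 = -2.4767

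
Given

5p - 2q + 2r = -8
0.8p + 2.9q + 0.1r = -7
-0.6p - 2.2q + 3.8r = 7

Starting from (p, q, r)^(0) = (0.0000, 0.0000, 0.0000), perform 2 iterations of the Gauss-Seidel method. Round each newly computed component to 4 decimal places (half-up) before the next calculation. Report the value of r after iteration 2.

0.4404

Iteration 1:
  p = (-8 - (-2)·0.0000 - (2)·0.0000) / (5) = -1.6000
  q = (-7 - (0.8)·-1.6000 - (0.1)·0.0000) / (2.9) = -1.9724
  r = (7 - (-0.6)·-1.6000 - (-2.2)·-1.9724) / (3.8) = 0.4476
Iteration 2:
  p = (-8 - (-2)·-1.9724 - (2)·0.4476) / (5) = -2.5680
  q = (-7 - (0.8)·-2.5680 - (0.1)·0.4476) / (2.9) = -1.7208
  r = (7 - (-0.6)·-2.5680 - (-2.2)·-1.7208) / (3.8) = 0.4404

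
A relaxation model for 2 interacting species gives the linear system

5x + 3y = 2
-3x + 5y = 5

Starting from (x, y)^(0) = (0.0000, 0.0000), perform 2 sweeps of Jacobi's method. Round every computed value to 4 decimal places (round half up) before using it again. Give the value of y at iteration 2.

Iteration 1:
  x = (2 - (3)·0.0000) / (5) = 0.4000
  y = (5 - (-3)·0.0000) / (5) = 1.0000
Iteration 2:
  x = (2 - (3)·1.0000) / (5) = -0.2000
  y = (5 - (-3)·0.4000) / (5) = 1.2400

1.2400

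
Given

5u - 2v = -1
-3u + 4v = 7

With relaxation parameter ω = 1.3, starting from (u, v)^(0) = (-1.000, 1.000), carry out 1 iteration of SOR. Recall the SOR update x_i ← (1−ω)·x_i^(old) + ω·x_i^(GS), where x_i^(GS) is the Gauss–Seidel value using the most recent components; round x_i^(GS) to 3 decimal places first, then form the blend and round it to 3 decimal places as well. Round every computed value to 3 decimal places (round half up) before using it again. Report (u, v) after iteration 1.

Iteration 1:
  u: GS value = (-1 - (-2)·1.000) / (5) = 0.200;  u ← (1−ω)·-1.000 + ω·0.200 = 0.560
  v: GS value = (7 - (-3)·0.560) / (4) = 2.170;  v ← (1−ω)·1.000 + ω·2.170 = 2.521

(0.560, 2.521)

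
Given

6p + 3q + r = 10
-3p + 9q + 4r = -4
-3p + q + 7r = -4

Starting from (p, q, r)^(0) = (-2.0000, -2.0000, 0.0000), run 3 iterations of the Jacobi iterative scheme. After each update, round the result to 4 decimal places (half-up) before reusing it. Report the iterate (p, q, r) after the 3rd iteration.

(1.0688, 0.0353, 0.3265)

Iteration 1:
  p = (10 - (3)·-2.0000 - (1)·0.0000) / (6) = 2.6667
  q = (-4 - (-3)·-2.0000 - (4)·0.0000) / (9) = -1.1111
  r = (-4 - (-3)·-2.0000 - (1)·-2.0000) / (7) = -1.1429
Iteration 2:
  p = (10 - (3)·-1.1111 - (1)·-1.1429) / (6) = 2.4127
  q = (-4 - (-3)·2.6667 - (4)·-1.1429) / (9) = 0.9524
  r = (-4 - (-3)·2.6667 - (1)·-1.1111) / (7) = 0.7302
Iteration 3:
  p = (10 - (3)·0.9524 - (1)·0.7302) / (6) = 1.0688
  q = (-4 - (-3)·2.4127 - (4)·0.7302) / (9) = 0.0353
  r = (-4 - (-3)·2.4127 - (1)·0.9524) / (7) = 0.3265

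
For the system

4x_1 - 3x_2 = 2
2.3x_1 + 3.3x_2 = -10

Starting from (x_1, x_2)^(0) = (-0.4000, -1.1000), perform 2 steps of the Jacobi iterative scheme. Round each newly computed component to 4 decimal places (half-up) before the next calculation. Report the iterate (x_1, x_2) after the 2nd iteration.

Iteration 1:
  x_1 = (2 - (-3)·-1.1000) / (4) = -0.3250
  x_2 = (-10 - (2.3)·-0.4000) / (3.3) = -2.7515
Iteration 2:
  x_1 = (2 - (-3)·-2.7515) / (4) = -1.5636
  x_2 = (-10 - (2.3)·-0.3250) / (3.3) = -2.8038

(-1.5636, -2.8038)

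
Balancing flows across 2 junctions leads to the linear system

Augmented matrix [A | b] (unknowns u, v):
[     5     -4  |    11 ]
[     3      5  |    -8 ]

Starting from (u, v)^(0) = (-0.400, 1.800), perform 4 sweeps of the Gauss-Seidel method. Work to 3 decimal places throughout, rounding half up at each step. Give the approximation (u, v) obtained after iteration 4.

(0.288, -1.773)

Iteration 1:
  u = (11 - (-4)·1.800) / (5) = 3.640
  v = (-8 - (3)·3.640) / (5) = -3.784
Iteration 2:
  u = (11 - (-4)·-3.784) / (5) = -0.827
  v = (-8 - (3)·-0.827) / (5) = -1.104
Iteration 3:
  u = (11 - (-4)·-1.104) / (5) = 1.317
  v = (-8 - (3)·1.317) / (5) = -2.390
Iteration 4:
  u = (11 - (-4)·-2.390) / (5) = 0.288
  v = (-8 - (3)·0.288) / (5) = -1.773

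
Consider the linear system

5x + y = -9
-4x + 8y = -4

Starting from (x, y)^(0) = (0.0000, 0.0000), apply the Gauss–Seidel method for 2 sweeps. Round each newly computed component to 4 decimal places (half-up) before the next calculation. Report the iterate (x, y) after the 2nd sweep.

(-1.5200, -1.2600)

Iteration 1:
  x = (-9 - (1)·0.0000) / (5) = -1.8000
  y = (-4 - (-4)·-1.8000) / (8) = -1.4000
Iteration 2:
  x = (-9 - (1)·-1.4000) / (5) = -1.5200
  y = (-4 - (-4)·-1.5200) / (8) = -1.2600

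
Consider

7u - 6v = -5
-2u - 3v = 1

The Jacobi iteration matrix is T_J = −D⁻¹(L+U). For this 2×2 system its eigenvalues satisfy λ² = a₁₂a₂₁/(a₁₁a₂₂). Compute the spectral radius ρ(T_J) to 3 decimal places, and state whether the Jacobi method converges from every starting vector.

a₁₂a₂₁/(a₁₁a₂₂) = (-6)·(-2) / ((7)·(-3)) = -0.571429
ρ = √|-0.571429| = √0.571429 = 0.756
ρ < 1, so Jacobi converges

0.756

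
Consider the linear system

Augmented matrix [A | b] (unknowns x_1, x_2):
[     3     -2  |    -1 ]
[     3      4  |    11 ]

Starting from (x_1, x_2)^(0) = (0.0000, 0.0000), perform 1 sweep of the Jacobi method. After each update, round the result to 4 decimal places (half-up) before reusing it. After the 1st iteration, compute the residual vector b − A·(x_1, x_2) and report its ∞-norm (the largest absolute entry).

Iteration 1:
  x_1 = (-1 - (-2)·0.0000) / (3) = -0.3333
  x_2 = (11 - (3)·0.0000) / (4) = 2.7500
Residual b − A·x = (5.4999, 0.9999); ∞-norm = 5.4999

5.4999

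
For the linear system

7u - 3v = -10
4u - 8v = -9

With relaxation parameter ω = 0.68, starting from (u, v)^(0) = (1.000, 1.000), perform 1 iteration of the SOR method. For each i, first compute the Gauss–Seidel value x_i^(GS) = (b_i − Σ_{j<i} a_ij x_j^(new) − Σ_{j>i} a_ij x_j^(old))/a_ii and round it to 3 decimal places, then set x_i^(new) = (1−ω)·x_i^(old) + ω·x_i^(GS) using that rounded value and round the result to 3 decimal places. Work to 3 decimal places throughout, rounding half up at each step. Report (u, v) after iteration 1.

Iteration 1:
  u: GS value = (-10 - (-3)·1.000) / (7) = -1.000;  u ← (1−ω)·1.000 + ω·-1.000 = -0.360
  v: GS value = (-9 - (4)·-0.360) / (-8) = 0.945;  v ← (1−ω)·1.000 + ω·0.945 = 0.963

(-0.360, 0.963)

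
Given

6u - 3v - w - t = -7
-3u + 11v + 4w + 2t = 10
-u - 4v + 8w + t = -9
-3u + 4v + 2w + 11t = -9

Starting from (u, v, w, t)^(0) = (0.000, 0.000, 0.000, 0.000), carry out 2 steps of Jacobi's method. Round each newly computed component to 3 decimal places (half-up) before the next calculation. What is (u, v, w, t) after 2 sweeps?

(-1.036, 1.149, -0.714, -1.262)

Iteration 1:
  u = (-7 - (-3)·0.000 - (-1)·0.000 - (-1)·0.000) / (6) = -1.167
  v = (10 - (-3)·0.000 - (4)·0.000 - (2)·0.000) / (11) = 0.909
  w = (-9 - (-1)·0.000 - (-4)·0.000 - (1)·0.000) / (8) = -1.125
  t = (-9 - (-3)·0.000 - (4)·0.000 - (2)·0.000) / (11) = -0.818
Iteration 2:
  u = (-7 - (-3)·0.909 - (-1)·-1.125 - (-1)·-0.818) / (6) = -1.036
  v = (10 - (-3)·-1.167 - (4)·-1.125 - (2)·-0.818) / (11) = 1.149
  w = (-9 - (-1)·-1.167 - (-4)·0.909 - (1)·-0.818) / (8) = -0.714
  t = (-9 - (-3)·-1.167 - (4)·0.909 - (2)·-1.125) / (11) = -1.262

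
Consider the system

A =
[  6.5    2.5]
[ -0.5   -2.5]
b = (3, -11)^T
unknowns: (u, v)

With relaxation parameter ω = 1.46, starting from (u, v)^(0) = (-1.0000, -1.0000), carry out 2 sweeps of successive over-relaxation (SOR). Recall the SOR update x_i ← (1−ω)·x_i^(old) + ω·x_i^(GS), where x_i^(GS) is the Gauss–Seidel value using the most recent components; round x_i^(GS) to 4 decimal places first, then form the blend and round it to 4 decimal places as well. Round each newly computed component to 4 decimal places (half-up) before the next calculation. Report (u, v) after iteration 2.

(-3.6937, 4.5636)

Iteration 1:
  u: GS value = (3 - (2.5)·-1.0000) / (6.5) = 0.8462;  u ← (1−ω)·-1.0000 + ω·0.8462 = 1.6955
  v: GS value = (-11 - (-0.5)·1.6955) / (-2.5) = 4.0609;  v ← (1−ω)·-1.0000 + ω·4.0609 = 6.3889
Iteration 2:
  u: GS value = (3 - (2.5)·6.3889) / (6.5) = -1.9957;  u ← (1−ω)·1.6955 + ω·-1.9957 = -3.6937
  v: GS value = (-11 - (-0.5)·-3.6937) / (-2.5) = 5.1387;  v ← (1−ω)·6.3889 + ω·5.1387 = 4.5636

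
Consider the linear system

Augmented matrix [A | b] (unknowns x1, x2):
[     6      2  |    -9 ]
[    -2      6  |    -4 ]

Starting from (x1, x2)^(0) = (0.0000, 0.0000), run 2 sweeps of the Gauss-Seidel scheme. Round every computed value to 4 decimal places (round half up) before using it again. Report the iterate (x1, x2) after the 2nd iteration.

(-1.1111, -1.0370)

Iteration 1:
  x1 = (-9 - (2)·0.0000) / (6) = -1.5000
  x2 = (-4 - (-2)·-1.5000) / (6) = -1.1667
Iteration 2:
  x1 = (-9 - (2)·-1.1667) / (6) = -1.1111
  x2 = (-4 - (-2)·-1.1111) / (6) = -1.0370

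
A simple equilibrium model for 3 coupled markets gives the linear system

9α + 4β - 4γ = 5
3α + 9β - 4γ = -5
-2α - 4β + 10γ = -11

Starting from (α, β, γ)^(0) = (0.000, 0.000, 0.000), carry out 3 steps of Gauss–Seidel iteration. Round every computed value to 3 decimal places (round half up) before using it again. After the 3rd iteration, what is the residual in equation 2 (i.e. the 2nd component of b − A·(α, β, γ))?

-0.140

Iteration 1:
  α = (5 - (4)·0.000 - (-4)·0.000) / (9) = 0.556
  β = (-5 - (3)·0.556 - (-4)·0.000) / (9) = -0.741
  γ = (-11 - (-2)·0.556 - (-4)·-0.741) / (10) = -1.285
Iteration 2:
  α = (5 - (4)·-0.741 - (-4)·-1.285) / (9) = 0.314
  β = (-5 - (3)·0.314 - (-4)·-1.285) / (9) = -1.231
  γ = (-11 - (-2)·0.314 - (-4)·-1.231) / (10) = -1.530
Iteration 3:
  α = (5 - (4)·-1.231 - (-4)·-1.530) / (9) = 0.423
  β = (-5 - (3)·0.423 - (-4)·-1.530) / (9) = -1.377
  γ = (-11 - (-2)·0.423 - (-4)·-1.377) / (10) = -1.566
Residual b − A·x = (0.437, -0.140, -0.002)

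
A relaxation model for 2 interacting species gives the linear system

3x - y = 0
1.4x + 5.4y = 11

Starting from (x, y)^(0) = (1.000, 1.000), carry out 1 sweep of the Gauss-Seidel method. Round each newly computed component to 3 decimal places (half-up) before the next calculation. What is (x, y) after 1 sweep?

(0.333, 1.951)

Iteration 1:
  x = (0 - (-1)·1.000) / (3) = 0.333
  y = (11 - (1.4)·0.333) / (5.4) = 1.951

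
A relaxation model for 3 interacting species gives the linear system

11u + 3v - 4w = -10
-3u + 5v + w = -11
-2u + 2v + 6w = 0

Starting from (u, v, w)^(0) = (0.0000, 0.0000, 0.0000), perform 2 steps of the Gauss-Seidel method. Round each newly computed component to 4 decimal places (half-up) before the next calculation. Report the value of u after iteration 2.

0.0623

Iteration 1:
  u = (-10 - (3)·0.0000 - (-4)·0.0000) / (11) = -0.9091
  v = (-11 - (-3)·-0.9091 - (1)·0.0000) / (5) = -2.7455
  w = (0 - (-2)·-0.9091 - (2)·-2.7455) / (6) = 0.6121
Iteration 2:
  u = (-10 - (3)·-2.7455 - (-4)·0.6121) / (11) = 0.0623
  v = (-11 - (-3)·0.0623 - (1)·0.6121) / (5) = -2.2850
  w = (0 - (-2)·0.0623 - (2)·-2.2850) / (6) = 0.7824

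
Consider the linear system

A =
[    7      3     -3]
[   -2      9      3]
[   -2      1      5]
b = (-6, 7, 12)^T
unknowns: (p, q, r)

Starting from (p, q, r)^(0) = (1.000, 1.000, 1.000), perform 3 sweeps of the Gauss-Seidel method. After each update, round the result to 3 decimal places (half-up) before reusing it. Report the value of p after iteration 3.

0.109

Iteration 1:
  p = (-6 - (3)·1.000 - (-3)·1.000) / (7) = -0.857
  q = (7 - (-2)·-0.857 - (3)·1.000) / (9) = 0.254
  r = (12 - (-2)·-0.857 - (1)·0.254) / (5) = 2.006
Iteration 2:
  p = (-6 - (3)·0.254 - (-3)·2.006) / (7) = -0.106
  q = (7 - (-2)·-0.106 - (3)·2.006) / (9) = 0.086
  r = (12 - (-2)·-0.106 - (1)·0.086) / (5) = 2.340
Iteration 3:
  p = (-6 - (3)·0.086 - (-3)·2.340) / (7) = 0.109
  q = (7 - (-2)·0.109 - (3)·2.340) / (9) = 0.022
  r = (12 - (-2)·0.109 - (1)·0.022) / (5) = 2.439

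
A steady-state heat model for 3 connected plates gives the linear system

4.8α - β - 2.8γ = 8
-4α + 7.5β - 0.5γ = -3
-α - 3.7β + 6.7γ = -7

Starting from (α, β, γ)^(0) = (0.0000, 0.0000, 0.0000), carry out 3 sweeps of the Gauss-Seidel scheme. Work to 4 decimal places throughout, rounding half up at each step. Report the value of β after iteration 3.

0.2867

Iteration 1:
  α = (8 - (-1)·0.0000 - (-2.8)·0.0000) / (4.8) = 1.6667
  β = (-3 - (-4)·1.6667 - (-0.5)·0.0000) / (7.5) = 0.4889
  γ = (-7 - (-1)·1.6667 - (-3.7)·0.4889) / (6.7) = -0.5260
Iteration 2:
  α = (8 - (-1)·0.4889 - (-2.8)·-0.5260) / (4.8) = 1.4617
  β = (-3 - (-4)·1.4617 - (-0.5)·-0.5260) / (7.5) = 0.3445
  γ = (-7 - (-1)·1.4617 - (-3.7)·0.3445) / (6.7) = -0.6364
Iteration 3:
  α = (8 - (-1)·0.3445 - (-2.8)·-0.6364) / (4.8) = 1.3672
  β = (-3 - (-4)·1.3672 - (-0.5)·-0.6364) / (7.5) = 0.2867
  γ = (-7 - (-1)·1.3672 - (-3.7)·0.2867) / (6.7) = -0.6824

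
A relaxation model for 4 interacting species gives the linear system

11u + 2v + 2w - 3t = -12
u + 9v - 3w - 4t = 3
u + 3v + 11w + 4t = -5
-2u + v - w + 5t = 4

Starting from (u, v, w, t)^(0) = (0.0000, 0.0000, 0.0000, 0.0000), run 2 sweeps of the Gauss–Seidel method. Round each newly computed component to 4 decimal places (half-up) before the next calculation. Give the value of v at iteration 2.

Iteration 1:
  u = (-12 - (2)·0.0000 - (2)·0.0000 - (-3)·0.0000) / (11) = -1.0909
  v = (3 - (1)·-1.0909 - (-3)·0.0000 - (-4)·0.0000) / (9) = 0.4545
  w = (-5 - (1)·-1.0909 - (3)·0.4545 - (4)·0.0000) / (11) = -0.4793
  t = (4 - (-2)·-1.0909 - (1)·0.4545 - (-1)·-0.4793) / (5) = 0.1769
Iteration 2:
  u = (-12 - (2)·0.4545 - (2)·-0.4793 - (-3)·0.1769) / (11) = -1.0382
  v = (3 - (1)·-1.0382 - (-3)·-0.4793 - (-4)·0.1769) / (9) = 0.3675
  w = (-5 - (1)·-1.0382 - (3)·0.3675 - (4)·0.1769) / (11) = -0.5247
  t = (4 - (-2)·-1.0382 - (1)·0.3675 - (-1)·-0.5247) / (5) = 0.2063

0.3675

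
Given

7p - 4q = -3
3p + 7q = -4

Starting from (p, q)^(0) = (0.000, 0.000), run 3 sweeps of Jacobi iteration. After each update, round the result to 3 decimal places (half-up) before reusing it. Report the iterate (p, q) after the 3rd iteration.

Iteration 1:
  p = (-3 - (-4)·0.000) / (7) = -0.429
  q = (-4 - (3)·0.000) / (7) = -0.571
Iteration 2:
  p = (-3 - (-4)·-0.571) / (7) = -0.755
  q = (-4 - (3)·-0.429) / (7) = -0.388
Iteration 3:
  p = (-3 - (-4)·-0.388) / (7) = -0.650
  q = (-4 - (3)·-0.755) / (7) = -0.248

(-0.650, -0.248)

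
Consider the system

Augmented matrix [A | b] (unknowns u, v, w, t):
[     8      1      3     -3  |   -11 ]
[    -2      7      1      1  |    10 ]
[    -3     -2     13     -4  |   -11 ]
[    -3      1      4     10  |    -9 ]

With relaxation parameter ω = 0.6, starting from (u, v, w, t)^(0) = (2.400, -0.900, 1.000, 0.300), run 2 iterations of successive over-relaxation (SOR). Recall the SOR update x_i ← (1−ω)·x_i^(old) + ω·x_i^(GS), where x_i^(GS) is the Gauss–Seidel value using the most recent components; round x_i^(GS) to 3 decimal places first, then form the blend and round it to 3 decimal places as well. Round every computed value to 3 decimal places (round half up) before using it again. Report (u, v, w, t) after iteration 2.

Iteration 1:
  u: GS value = (-11 - (1)·-0.900 - (3)·1.000 - (-3)·0.300) / (8) = -1.525;  u ← (1−ω)·2.400 + ω·-1.525 = 0.045
  v: GS value = (10 - (-2)·0.045 - (1)·1.000 - (1)·0.300) / (7) = 1.256;  v ← (1−ω)·-0.900 + ω·1.256 = 0.394
  w: GS value = (-11 - (-3)·0.045 - (-2)·0.394 - (-4)·0.300) / (13) = -0.683;  w ← (1−ω)·1.000 + ω·-0.683 = -0.010
  t: GS value = (-9 - (-3)·0.045 - (1)·0.394 - (4)·-0.010) / (10) = -0.922;  t ← (1−ω)·0.300 + ω·-0.922 = -0.433
Iteration 2:
  u: GS value = (-11 - (1)·0.394 - (3)·-0.010 - (-3)·-0.433) / (8) = -1.583;  u ← (1−ω)·0.045 + ω·-1.583 = -0.932
  v: GS value = (10 - (-2)·-0.932 - (1)·-0.010 - (1)·-0.433) / (7) = 1.226;  v ← (1−ω)·0.394 + ω·1.226 = 0.893
  w: GS value = (-11 - (-3)·-0.932 - (-2)·0.893 - (-4)·-0.433) / (13) = -1.057;  w ← (1−ω)·-0.010 + ω·-1.057 = -0.638
  t: GS value = (-9 - (-3)·-0.932 - (1)·0.893 - (4)·-0.638) / (10) = -1.014;  t ← (1−ω)·-0.433 + ω·-1.014 = -0.782

(-0.932, 0.893, -0.638, -0.782)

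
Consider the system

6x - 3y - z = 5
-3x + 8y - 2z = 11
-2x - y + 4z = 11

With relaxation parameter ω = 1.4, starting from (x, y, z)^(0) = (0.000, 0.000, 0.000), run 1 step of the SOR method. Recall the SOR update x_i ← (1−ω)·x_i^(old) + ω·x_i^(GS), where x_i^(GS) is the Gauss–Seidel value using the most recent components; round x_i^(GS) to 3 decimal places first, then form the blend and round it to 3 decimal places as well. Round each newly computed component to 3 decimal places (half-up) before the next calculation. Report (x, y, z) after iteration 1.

Iteration 1:
  x: GS value = (5 - (-3)·0.000 - (-1)·0.000) / (6) = 0.833;  x ← (1−ω)·0.000 + ω·0.833 = 1.166
  y: GS value = (11 - (-3)·1.166 - (-2)·0.000) / (8) = 1.812;  y ← (1−ω)·0.000 + ω·1.812 = 2.537
  z: GS value = (11 - (-2)·1.166 - (-1)·2.537) / (4) = 3.967;  z ← (1−ω)·0.000 + ω·3.967 = 5.554

(1.166, 2.537, 5.554)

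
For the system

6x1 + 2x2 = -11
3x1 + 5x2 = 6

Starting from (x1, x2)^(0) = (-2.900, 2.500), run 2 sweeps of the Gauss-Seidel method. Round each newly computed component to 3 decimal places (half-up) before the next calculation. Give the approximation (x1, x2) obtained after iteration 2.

Iteration 1:
  x1 = (-11 - (2)·2.500) / (6) = -2.667
  x2 = (6 - (3)·-2.667) / (5) = 2.800
Iteration 2:
  x1 = (-11 - (2)·2.800) / (6) = -2.767
  x2 = (6 - (3)·-2.767) / (5) = 2.860

(-2.767, 2.860)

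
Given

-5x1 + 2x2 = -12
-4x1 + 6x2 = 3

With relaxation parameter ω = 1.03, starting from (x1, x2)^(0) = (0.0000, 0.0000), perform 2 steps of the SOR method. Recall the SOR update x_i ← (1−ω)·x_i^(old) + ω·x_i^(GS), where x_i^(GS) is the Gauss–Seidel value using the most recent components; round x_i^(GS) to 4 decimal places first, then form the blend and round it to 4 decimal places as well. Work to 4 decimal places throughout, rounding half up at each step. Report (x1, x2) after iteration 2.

Iteration 1:
  x1: GS value = (-12 - (2)·0.0000) / (-5) = 2.4000;  x1 ← (1−ω)·0.0000 + ω·2.4000 = 2.4720
  x2: GS value = (3 - (-4)·2.4720) / (6) = 2.1480;  x2 ← (1−ω)·0.0000 + ω·2.1480 = 2.2124
Iteration 2:
  x1: GS value = (-12 - (2)·2.2124) / (-5) = 3.2850;  x1 ← (1−ω)·2.4720 + ω·3.2850 = 3.3094
  x2: GS value = (3 - (-4)·3.3094) / (6) = 2.7063;  x2 ← (1−ω)·2.2124 + ω·2.7063 = 2.7211

(3.3094, 2.7211)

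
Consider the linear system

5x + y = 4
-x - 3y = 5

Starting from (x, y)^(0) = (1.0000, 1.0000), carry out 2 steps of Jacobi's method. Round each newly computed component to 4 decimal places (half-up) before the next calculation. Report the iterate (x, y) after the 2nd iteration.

(1.2000, -1.8667)

Iteration 1:
  x = (4 - (1)·1.0000) / (5) = 0.6000
  y = (5 - (-1)·1.0000) / (-3) = -2.0000
Iteration 2:
  x = (4 - (1)·-2.0000) / (5) = 1.2000
  y = (5 - (-1)·0.6000) / (-3) = -1.8667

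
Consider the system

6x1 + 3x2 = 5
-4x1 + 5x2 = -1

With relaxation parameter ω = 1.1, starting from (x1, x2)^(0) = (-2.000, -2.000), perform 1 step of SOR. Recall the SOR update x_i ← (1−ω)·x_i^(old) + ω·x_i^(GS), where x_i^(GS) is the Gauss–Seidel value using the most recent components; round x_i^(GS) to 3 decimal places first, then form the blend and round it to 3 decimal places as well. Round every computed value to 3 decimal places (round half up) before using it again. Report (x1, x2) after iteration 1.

(2.216, 1.930)

Iteration 1:
  x1: GS value = (5 - (3)·-2.000) / (6) = 1.833;  x1 ← (1−ω)·-2.000 + ω·1.833 = 2.216
  x2: GS value = (-1 - (-4)·2.216) / (5) = 1.573;  x2 ← (1−ω)·-2.000 + ω·1.573 = 1.930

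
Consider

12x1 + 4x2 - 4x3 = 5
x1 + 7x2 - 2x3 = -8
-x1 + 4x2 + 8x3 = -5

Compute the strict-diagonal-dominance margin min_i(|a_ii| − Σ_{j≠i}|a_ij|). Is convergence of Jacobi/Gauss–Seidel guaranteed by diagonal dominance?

row 1: |12| − (4+4) = 4
row 2: |7| − (1+2) = 4
row 3: |8| − (1+4) = 3
minimum over rows = 3 → strictly diagonally dominant (convergence guaranteed)

3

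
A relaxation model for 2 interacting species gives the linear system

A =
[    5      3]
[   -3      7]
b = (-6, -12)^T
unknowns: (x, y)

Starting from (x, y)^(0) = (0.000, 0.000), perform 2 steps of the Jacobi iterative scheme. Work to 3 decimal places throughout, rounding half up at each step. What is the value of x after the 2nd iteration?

Iteration 1:
  x = (-6 - (3)·0.000) / (5) = -1.200
  y = (-12 - (-3)·0.000) / (7) = -1.714
Iteration 2:
  x = (-6 - (3)·-1.714) / (5) = -0.172
  y = (-12 - (-3)·-1.200) / (7) = -2.229

-0.172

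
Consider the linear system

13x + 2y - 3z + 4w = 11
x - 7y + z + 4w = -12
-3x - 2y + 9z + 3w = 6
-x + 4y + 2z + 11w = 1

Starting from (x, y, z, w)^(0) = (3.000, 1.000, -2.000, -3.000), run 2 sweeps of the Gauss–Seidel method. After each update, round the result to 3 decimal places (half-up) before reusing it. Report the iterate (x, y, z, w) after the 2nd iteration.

(1.371, 2.126, 1.639, -0.856)

Iteration 1:
  x = (11 - (2)·1.000 - (-3)·-2.000 - (4)·-3.000) / (13) = 1.154
  y = (-12 - (1)·1.154 - (1)·-2.000 - (4)·-3.000) / (-7) = -0.121
  z = (6 - (-3)·1.154 - (-2)·-0.121 - (3)·-3.000) / (9) = 2.024
  w = (1 - (-1)·1.154 - (4)·-0.121 - (2)·2.024) / (11) = -0.128
Iteration 2:
  x = (11 - (2)·-0.121 - (-3)·2.024 - (4)·-0.128) / (13) = 1.371
  y = (-12 - (1)·1.371 - (1)·2.024 - (4)·-0.128) / (-7) = 2.126
  z = (6 - (-3)·1.371 - (-2)·2.126 - (3)·-0.128) / (9) = 1.639
  w = (1 - (-1)·1.371 - (4)·2.126 - (2)·1.639) / (11) = -0.856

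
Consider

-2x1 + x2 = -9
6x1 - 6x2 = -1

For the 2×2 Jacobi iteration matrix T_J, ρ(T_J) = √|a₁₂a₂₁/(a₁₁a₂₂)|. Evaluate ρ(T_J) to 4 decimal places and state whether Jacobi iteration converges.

a₁₂a₂₁/(a₁₁a₂₂) = (1)·(6) / ((-2)·(-6)) = 0.500000
ρ = √|0.500000| = √0.500000 = 0.7071
ρ < 1, so Jacobi converges

0.7071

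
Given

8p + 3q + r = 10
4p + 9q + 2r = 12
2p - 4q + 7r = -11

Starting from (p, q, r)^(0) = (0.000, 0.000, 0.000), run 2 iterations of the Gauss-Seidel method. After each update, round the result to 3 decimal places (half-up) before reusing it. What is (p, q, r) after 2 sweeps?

Iteration 1:
  p = (10 - (3)·0.000 - (1)·0.000) / (8) = 1.250
  q = (12 - (4)·1.250 - (2)·0.000) / (9) = 0.778
  r = (-11 - (2)·1.250 - (-4)·0.778) / (7) = -1.484
Iteration 2:
  p = (10 - (3)·0.778 - (1)·-1.484) / (8) = 1.144
  q = (12 - (4)·1.144 - (2)·-1.484) / (9) = 1.155
  r = (-11 - (2)·1.144 - (-4)·1.155) / (7) = -1.238

(1.144, 1.155, -1.238)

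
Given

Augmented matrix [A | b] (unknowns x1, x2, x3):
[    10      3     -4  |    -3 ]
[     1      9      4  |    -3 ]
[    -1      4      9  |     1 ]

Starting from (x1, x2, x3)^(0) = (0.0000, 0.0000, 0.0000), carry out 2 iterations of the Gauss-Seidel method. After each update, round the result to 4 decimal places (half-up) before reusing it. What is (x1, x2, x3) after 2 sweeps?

Iteration 1:
  x1 = (-3 - (3)·0.0000 - (-4)·0.0000) / (10) = -0.3000
  x2 = (-3 - (1)·-0.3000 - (4)·0.0000) / (9) = -0.3000
  x3 = (1 - (-1)·-0.3000 - (4)·-0.3000) / (9) = 0.2111
Iteration 2:
  x1 = (-3 - (3)·-0.3000 - (-4)·0.2111) / (10) = -0.1256
  x2 = (-3 - (1)·-0.1256 - (4)·0.2111) / (9) = -0.4132
  x3 = (1 - (-1)·-0.1256 - (4)·-0.4132) / (9) = 0.2808

(-0.1256, -0.4132, 0.2808)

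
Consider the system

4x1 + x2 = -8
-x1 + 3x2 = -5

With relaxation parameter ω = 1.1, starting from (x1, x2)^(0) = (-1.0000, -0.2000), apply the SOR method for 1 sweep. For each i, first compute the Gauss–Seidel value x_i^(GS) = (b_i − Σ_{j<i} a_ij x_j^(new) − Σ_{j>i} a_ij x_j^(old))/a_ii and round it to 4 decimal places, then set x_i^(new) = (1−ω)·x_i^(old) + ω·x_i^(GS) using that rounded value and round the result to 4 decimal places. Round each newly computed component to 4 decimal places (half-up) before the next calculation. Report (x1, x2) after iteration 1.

Iteration 1:
  x1: GS value = (-8 - (1)·-0.2000) / (4) = -1.9500;  x1 ← (1−ω)·-1.0000 + ω·-1.9500 = -2.0450
  x2: GS value = (-5 - (-1)·-2.0450) / (3) = -2.3483;  x2 ← (1−ω)·-0.2000 + ω·-2.3483 = -2.5631

(-2.0450, -2.5631)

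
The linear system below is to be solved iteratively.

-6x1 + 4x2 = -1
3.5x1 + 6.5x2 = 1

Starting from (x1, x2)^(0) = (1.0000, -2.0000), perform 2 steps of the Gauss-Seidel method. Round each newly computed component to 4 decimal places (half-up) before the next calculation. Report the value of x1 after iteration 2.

0.6881

Iteration 1:
  x1 = (-1 - (4)·-2.0000) / (-6) = -1.1667
  x2 = (1 - (3.5)·-1.1667) / (6.5) = 0.7821
Iteration 2:
  x1 = (-1 - (4)·0.7821) / (-6) = 0.6881
  x2 = (1 - (3.5)·0.6881) / (6.5) = -0.2167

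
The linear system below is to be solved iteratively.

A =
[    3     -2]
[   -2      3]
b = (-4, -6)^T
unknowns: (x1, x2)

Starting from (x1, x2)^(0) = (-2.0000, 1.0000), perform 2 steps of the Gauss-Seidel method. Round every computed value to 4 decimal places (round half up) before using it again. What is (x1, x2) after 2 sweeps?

(-2.9630, -3.9753)

Iteration 1:
  x1 = (-4 - (-2)·1.0000) / (3) = -0.6667
  x2 = (-6 - (-2)·-0.6667) / (3) = -2.4445
Iteration 2:
  x1 = (-4 - (-2)·-2.4445) / (3) = -2.9630
  x2 = (-6 - (-2)·-2.9630) / (3) = -3.9753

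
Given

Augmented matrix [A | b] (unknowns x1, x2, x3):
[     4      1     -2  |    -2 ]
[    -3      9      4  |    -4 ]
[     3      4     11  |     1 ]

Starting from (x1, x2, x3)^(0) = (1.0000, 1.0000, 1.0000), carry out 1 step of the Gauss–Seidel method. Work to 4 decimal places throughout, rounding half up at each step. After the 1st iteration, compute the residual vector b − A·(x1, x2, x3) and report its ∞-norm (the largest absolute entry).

Iteration 1:
  x1 = (-2 - (1)·1.0000 - (-2)·1.0000) / (4) = -0.2500
  x2 = (-4 - (-3)·-0.2500 - (4)·1.0000) / (9) = -0.9722
  x3 = (1 - (3)·-0.2500 - (4)·-0.9722) / (11) = 0.5126
Residual b − A·x = (0.9974, 1.9494, 0.0002); ∞-norm = 1.9494

1.9494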